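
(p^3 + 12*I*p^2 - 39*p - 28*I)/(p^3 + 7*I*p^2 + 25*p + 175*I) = (p^2 + 5*I*p - 4)/(p^2 + 25)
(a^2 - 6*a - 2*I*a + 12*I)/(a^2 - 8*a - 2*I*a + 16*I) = (a - 6)/(a - 8)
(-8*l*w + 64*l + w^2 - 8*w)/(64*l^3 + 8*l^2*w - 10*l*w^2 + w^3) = (w - 8)/(-8*l^2 - 2*l*w + w^2)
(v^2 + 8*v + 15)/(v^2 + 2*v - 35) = (v^2 + 8*v + 15)/(v^2 + 2*v - 35)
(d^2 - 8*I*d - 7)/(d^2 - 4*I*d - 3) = (d - 7*I)/(d - 3*I)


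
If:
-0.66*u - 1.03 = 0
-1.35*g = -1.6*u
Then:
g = -1.85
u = -1.56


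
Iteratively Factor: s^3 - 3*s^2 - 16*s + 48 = (s - 4)*(s^2 + s - 12) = (s - 4)*(s + 4)*(s - 3)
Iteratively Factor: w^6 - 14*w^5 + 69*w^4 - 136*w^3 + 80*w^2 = (w)*(w^5 - 14*w^4 + 69*w^3 - 136*w^2 + 80*w) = w*(w - 4)*(w^4 - 10*w^3 + 29*w^2 - 20*w) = w*(w - 4)*(w - 1)*(w^3 - 9*w^2 + 20*w) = w*(w - 5)*(w - 4)*(w - 1)*(w^2 - 4*w) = w*(w - 5)*(w - 4)^2*(w - 1)*(w)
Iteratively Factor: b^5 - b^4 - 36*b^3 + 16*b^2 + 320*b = (b + 4)*(b^4 - 5*b^3 - 16*b^2 + 80*b) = (b - 5)*(b + 4)*(b^3 - 16*b) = b*(b - 5)*(b + 4)*(b^2 - 16) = b*(b - 5)*(b - 4)*(b + 4)*(b + 4)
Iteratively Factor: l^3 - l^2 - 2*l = (l - 2)*(l^2 + l) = (l - 2)*(l + 1)*(l)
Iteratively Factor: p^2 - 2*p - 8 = (p + 2)*(p - 4)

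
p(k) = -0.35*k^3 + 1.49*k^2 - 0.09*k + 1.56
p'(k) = -1.05*k^2 + 2.98*k - 0.09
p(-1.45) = 5.89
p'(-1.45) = -6.62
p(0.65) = 2.03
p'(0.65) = 1.40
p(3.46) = 4.59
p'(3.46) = -2.35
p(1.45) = 3.50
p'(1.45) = 2.02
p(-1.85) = 9.04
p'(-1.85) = -9.20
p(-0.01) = 1.56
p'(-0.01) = -0.12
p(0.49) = 1.83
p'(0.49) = 1.12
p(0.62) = 1.99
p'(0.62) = 1.35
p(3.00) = 5.25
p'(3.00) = -0.60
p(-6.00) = 131.34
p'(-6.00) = -55.77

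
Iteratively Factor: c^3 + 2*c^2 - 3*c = (c - 1)*(c^2 + 3*c) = c*(c - 1)*(c + 3)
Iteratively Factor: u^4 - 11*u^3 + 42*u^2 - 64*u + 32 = (u - 1)*(u^3 - 10*u^2 + 32*u - 32) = (u - 4)*(u - 1)*(u^2 - 6*u + 8) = (u - 4)*(u - 2)*(u - 1)*(u - 4)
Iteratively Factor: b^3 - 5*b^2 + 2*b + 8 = (b - 2)*(b^2 - 3*b - 4) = (b - 2)*(b + 1)*(b - 4)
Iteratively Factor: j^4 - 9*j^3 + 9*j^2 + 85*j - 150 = (j + 3)*(j^3 - 12*j^2 + 45*j - 50) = (j - 5)*(j + 3)*(j^2 - 7*j + 10) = (j - 5)*(j - 2)*(j + 3)*(j - 5)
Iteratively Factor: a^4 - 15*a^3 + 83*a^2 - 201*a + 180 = (a - 3)*(a^3 - 12*a^2 + 47*a - 60) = (a - 5)*(a - 3)*(a^2 - 7*a + 12) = (a - 5)*(a - 4)*(a - 3)*(a - 3)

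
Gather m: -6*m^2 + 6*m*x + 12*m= -6*m^2 + m*(6*x + 12)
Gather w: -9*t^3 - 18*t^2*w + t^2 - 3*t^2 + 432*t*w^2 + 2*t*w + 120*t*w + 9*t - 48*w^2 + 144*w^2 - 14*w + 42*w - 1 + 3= -9*t^3 - 2*t^2 + 9*t + w^2*(432*t + 96) + w*(-18*t^2 + 122*t + 28) + 2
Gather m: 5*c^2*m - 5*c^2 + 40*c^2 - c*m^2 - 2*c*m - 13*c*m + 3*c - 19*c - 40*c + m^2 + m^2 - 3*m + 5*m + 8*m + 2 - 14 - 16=35*c^2 - 56*c + m^2*(2 - c) + m*(5*c^2 - 15*c + 10) - 28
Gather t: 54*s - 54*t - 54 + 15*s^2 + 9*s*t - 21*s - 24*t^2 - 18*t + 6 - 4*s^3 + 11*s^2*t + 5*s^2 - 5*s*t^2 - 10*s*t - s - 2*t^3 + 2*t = -4*s^3 + 20*s^2 + 32*s - 2*t^3 + t^2*(-5*s - 24) + t*(11*s^2 - s - 70) - 48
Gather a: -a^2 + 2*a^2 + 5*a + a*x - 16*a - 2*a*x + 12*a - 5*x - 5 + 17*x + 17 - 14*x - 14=a^2 + a*(1 - x) - 2*x - 2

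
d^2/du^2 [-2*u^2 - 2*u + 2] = -4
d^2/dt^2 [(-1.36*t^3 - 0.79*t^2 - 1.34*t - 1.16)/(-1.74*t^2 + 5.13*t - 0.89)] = (7.105427357601e-15*t^5 - 5.6843418860808e-14*t^4 + 89.58714*t^3 - 23.52438*t^2 - 68.11356*t + 70.95005)/(5.268024*t^6 - 46.594764*t^5 + 145.45791*t^4 - 182.671605*t^3 + 74.400885*t^2 - 12.190419*t + 0.704969)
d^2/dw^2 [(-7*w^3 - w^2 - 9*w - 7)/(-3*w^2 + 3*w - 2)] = 2*(111*w^3 + 45*w^2 - 267*w + 79)/(27*w^6 - 81*w^5 + 135*w^4 - 135*w^3 + 90*w^2 - 36*w + 8)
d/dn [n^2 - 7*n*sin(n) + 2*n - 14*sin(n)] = -7*n*cos(n) + 2*n - 7*sin(n) - 14*cos(n) + 2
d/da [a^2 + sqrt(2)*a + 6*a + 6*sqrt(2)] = 2*a + sqrt(2) + 6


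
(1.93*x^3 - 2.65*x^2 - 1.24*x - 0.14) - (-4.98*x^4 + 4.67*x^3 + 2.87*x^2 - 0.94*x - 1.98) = 4.98*x^4 - 2.74*x^3 - 5.52*x^2 - 0.3*x + 1.84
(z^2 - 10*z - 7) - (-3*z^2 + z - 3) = 4*z^2 - 11*z - 4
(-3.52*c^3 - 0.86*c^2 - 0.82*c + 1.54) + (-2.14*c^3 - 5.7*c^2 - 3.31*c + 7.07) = -5.66*c^3 - 6.56*c^2 - 4.13*c + 8.61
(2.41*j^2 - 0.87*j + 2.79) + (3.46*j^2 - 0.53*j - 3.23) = 5.87*j^2 - 1.4*j - 0.44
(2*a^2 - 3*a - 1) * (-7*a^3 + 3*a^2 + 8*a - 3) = -14*a^5 + 27*a^4 + 14*a^3 - 33*a^2 + a + 3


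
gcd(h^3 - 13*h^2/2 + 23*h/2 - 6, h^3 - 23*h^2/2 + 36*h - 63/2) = h - 3/2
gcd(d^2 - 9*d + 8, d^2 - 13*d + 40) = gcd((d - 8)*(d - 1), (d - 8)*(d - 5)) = d - 8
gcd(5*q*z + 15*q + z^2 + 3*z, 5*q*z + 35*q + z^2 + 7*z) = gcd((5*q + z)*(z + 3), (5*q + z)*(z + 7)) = 5*q + z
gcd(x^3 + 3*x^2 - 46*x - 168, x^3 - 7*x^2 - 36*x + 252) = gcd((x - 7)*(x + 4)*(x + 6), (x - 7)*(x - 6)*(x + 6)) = x^2 - x - 42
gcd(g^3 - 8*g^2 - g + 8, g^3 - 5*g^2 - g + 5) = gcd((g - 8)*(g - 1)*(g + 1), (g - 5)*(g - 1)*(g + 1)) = g^2 - 1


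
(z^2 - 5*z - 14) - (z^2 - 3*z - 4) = -2*z - 10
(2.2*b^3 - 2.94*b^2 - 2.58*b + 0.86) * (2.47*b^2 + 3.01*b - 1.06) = 5.434*b^5 - 0.6398*b^4 - 17.554*b^3 - 2.5252*b^2 + 5.3234*b - 0.9116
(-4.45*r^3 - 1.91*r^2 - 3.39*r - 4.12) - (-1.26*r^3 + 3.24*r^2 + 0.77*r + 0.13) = -3.19*r^3 - 5.15*r^2 - 4.16*r - 4.25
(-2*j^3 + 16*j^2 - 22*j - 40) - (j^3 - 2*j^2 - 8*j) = -3*j^3 + 18*j^2 - 14*j - 40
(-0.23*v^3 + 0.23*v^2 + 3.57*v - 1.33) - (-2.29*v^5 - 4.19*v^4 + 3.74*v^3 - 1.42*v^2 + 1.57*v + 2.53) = 2.29*v^5 + 4.19*v^4 - 3.97*v^3 + 1.65*v^2 + 2.0*v - 3.86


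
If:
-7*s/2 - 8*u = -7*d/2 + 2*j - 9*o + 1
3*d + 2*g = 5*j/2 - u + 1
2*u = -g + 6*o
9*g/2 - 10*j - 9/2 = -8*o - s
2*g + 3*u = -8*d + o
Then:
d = 78*u/811 - 429/1622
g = 936/811 - 1520*u/811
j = 167/811 - 798*u/811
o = 17*u/811 + 156/811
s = -1276*u/811 - 281/1622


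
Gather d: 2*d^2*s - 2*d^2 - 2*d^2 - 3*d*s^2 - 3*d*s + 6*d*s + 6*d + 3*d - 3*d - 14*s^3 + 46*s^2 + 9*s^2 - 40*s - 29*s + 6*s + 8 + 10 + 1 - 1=d^2*(2*s - 4) + d*(-3*s^2 + 3*s + 6) - 14*s^3 + 55*s^2 - 63*s + 18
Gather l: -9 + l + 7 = l - 2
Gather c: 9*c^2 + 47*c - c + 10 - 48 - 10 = 9*c^2 + 46*c - 48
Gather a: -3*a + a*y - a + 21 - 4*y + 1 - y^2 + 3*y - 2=a*(y - 4) - y^2 - y + 20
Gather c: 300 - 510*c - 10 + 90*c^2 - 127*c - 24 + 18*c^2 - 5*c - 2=108*c^2 - 642*c + 264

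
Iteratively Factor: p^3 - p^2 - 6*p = (p - 3)*(p^2 + 2*p) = (p - 3)*(p + 2)*(p)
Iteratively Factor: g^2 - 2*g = (g - 2)*(g)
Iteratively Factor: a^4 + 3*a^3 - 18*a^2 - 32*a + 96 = (a - 3)*(a^3 + 6*a^2 - 32) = (a - 3)*(a + 4)*(a^2 + 2*a - 8) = (a - 3)*(a + 4)^2*(a - 2)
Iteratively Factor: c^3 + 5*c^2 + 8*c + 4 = (c + 1)*(c^2 + 4*c + 4) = (c + 1)*(c + 2)*(c + 2)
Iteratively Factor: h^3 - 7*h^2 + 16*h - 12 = (h - 3)*(h^2 - 4*h + 4) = (h - 3)*(h - 2)*(h - 2)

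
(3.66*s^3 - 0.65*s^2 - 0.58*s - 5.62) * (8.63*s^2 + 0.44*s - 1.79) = 31.5858*s^5 - 3.9991*s^4 - 11.8428*s^3 - 47.5923*s^2 - 1.4346*s + 10.0598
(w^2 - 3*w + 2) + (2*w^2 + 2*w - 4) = 3*w^2 - w - 2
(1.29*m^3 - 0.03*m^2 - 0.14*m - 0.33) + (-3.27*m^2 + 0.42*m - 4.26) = 1.29*m^3 - 3.3*m^2 + 0.28*m - 4.59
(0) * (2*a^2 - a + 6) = 0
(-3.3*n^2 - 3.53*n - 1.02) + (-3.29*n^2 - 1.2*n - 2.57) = -6.59*n^2 - 4.73*n - 3.59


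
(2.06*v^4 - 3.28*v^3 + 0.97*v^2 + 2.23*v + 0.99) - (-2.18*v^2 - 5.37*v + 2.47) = 2.06*v^4 - 3.28*v^3 + 3.15*v^2 + 7.6*v - 1.48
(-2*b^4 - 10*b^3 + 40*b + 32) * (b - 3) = -2*b^5 - 4*b^4 + 30*b^3 + 40*b^2 - 88*b - 96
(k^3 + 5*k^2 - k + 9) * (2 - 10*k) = -10*k^4 - 48*k^3 + 20*k^2 - 92*k + 18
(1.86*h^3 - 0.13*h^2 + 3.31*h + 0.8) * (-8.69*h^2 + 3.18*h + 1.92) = -16.1634*h^5 + 7.0445*h^4 - 25.6061*h^3 + 3.3242*h^2 + 8.8992*h + 1.536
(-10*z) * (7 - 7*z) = 70*z^2 - 70*z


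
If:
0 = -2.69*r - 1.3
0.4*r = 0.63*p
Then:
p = -0.31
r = -0.48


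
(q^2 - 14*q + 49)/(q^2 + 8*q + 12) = (q^2 - 14*q + 49)/(q^2 + 8*q + 12)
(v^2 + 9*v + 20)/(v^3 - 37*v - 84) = (v + 5)/(v^2 - 4*v - 21)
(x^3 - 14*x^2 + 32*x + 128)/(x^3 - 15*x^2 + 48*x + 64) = (x + 2)/(x + 1)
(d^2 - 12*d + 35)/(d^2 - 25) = (d - 7)/(d + 5)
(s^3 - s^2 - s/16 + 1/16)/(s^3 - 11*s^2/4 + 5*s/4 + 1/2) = (s - 1/4)/(s - 2)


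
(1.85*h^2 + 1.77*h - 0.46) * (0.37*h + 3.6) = 0.6845*h^3 + 7.3149*h^2 + 6.2018*h - 1.656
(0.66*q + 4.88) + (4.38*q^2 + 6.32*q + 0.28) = 4.38*q^2 + 6.98*q + 5.16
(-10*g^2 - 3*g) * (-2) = 20*g^2 + 6*g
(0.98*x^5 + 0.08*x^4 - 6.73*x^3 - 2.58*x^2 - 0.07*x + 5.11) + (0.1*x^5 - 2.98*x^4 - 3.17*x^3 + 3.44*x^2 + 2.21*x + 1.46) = 1.08*x^5 - 2.9*x^4 - 9.9*x^3 + 0.86*x^2 + 2.14*x + 6.57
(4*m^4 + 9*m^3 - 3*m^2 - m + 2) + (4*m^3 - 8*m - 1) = 4*m^4 + 13*m^3 - 3*m^2 - 9*m + 1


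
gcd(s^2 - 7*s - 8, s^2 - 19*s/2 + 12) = s - 8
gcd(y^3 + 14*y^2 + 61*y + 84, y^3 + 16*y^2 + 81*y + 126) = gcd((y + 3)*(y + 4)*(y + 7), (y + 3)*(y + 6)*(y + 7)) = y^2 + 10*y + 21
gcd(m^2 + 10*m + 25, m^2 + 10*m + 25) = m^2 + 10*m + 25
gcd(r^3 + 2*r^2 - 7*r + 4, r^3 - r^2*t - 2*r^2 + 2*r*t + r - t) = r^2 - 2*r + 1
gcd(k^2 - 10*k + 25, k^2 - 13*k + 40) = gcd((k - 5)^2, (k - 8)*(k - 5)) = k - 5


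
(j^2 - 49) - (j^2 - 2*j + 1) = 2*j - 50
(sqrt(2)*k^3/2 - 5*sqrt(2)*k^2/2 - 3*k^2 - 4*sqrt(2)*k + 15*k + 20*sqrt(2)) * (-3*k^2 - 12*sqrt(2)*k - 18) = -3*sqrt(2)*k^5/2 - 3*k^4 + 15*sqrt(2)*k^4/2 + 15*k^3 + 39*sqrt(2)*k^3 - 195*sqrt(2)*k^2 + 150*k^2 - 750*k + 72*sqrt(2)*k - 360*sqrt(2)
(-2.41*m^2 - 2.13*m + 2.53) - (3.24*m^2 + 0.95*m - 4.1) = -5.65*m^2 - 3.08*m + 6.63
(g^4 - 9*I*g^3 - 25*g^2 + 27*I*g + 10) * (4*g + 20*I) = 4*g^5 - 16*I*g^4 + 80*g^3 - 392*I*g^2 - 500*g + 200*I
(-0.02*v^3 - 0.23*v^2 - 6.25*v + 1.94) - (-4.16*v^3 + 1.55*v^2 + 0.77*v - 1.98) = 4.14*v^3 - 1.78*v^2 - 7.02*v + 3.92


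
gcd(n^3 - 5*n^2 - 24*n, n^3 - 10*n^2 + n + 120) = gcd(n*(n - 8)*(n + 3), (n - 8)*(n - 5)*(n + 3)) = n^2 - 5*n - 24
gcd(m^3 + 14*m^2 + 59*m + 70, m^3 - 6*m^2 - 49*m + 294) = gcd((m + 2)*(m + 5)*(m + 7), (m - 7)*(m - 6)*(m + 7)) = m + 7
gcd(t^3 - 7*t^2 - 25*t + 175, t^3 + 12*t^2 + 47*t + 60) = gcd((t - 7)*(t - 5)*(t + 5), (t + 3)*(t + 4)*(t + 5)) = t + 5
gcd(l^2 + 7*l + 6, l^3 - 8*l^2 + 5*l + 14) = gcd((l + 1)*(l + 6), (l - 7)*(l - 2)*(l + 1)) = l + 1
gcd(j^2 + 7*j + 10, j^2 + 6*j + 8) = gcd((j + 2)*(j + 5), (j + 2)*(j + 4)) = j + 2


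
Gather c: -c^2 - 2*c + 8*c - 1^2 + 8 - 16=-c^2 + 6*c - 9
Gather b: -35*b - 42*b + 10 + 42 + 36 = 88 - 77*b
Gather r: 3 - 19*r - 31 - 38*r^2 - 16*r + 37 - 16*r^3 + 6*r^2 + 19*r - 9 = -16*r^3 - 32*r^2 - 16*r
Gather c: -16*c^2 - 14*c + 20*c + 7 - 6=-16*c^2 + 6*c + 1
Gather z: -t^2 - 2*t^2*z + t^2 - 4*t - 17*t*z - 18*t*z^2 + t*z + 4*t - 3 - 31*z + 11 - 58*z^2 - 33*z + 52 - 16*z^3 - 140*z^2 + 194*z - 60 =-16*z^3 + z^2*(-18*t - 198) + z*(-2*t^2 - 16*t + 130)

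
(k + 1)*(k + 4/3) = k^2 + 7*k/3 + 4/3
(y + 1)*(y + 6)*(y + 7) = y^3 + 14*y^2 + 55*y + 42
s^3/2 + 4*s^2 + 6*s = s*(s/2 + 1)*(s + 6)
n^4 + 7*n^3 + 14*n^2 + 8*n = n*(n + 1)*(n + 2)*(n + 4)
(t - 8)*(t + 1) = t^2 - 7*t - 8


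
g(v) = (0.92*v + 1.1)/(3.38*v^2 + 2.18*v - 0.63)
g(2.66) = 0.12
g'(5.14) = -0.01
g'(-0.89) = 102.64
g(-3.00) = -0.07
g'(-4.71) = -0.01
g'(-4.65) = -0.01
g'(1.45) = -0.22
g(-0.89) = 2.63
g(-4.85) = -0.05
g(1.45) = 0.25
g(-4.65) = -0.05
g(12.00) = 0.02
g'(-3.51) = -0.01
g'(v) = (-6.76*v - 2.18)*(0.92*v + 1.1)/(3.38*v^2 + 2.18*v - 0.63)^2 + 0.92/(3.38*v^2 + 2.18*v - 0.63)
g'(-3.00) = -0.02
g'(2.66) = -0.05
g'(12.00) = -0.00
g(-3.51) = -0.06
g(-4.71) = -0.05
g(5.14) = 0.06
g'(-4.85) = -0.01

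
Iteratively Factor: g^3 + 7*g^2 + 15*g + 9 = (g + 3)*(g^2 + 4*g + 3) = (g + 3)^2*(g + 1)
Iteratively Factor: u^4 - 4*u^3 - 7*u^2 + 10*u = (u - 5)*(u^3 + u^2 - 2*u) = u*(u - 5)*(u^2 + u - 2) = u*(u - 5)*(u - 1)*(u + 2)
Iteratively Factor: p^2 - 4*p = (p - 4)*(p)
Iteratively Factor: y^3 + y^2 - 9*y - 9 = (y - 3)*(y^2 + 4*y + 3) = (y - 3)*(y + 3)*(y + 1)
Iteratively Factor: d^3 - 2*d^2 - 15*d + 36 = (d + 4)*(d^2 - 6*d + 9) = (d - 3)*(d + 4)*(d - 3)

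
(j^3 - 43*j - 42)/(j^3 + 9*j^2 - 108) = (j^2 - 6*j - 7)/(j^2 + 3*j - 18)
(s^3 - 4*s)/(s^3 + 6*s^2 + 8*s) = (s - 2)/(s + 4)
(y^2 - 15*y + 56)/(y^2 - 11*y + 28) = (y - 8)/(y - 4)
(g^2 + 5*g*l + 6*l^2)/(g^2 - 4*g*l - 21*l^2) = (g + 2*l)/(g - 7*l)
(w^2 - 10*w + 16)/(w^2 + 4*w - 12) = (w - 8)/(w + 6)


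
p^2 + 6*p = p*(p + 6)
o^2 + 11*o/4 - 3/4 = (o - 1/4)*(o + 3)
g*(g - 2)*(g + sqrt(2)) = g^3 - 2*g^2 + sqrt(2)*g^2 - 2*sqrt(2)*g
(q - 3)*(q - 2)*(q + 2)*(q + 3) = q^4 - 13*q^2 + 36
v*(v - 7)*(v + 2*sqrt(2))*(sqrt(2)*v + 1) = sqrt(2)*v^4 - 7*sqrt(2)*v^3 + 5*v^3 - 35*v^2 + 2*sqrt(2)*v^2 - 14*sqrt(2)*v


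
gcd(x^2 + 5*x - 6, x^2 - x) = x - 1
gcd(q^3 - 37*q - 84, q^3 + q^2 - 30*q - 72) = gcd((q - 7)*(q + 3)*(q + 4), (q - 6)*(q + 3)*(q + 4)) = q^2 + 7*q + 12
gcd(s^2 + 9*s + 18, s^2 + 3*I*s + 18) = 1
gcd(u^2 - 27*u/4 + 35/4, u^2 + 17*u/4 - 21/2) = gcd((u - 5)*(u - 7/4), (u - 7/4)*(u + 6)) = u - 7/4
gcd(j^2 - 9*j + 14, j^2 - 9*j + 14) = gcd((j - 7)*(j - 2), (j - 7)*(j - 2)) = j^2 - 9*j + 14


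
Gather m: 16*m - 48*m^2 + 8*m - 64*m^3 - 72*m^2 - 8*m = -64*m^3 - 120*m^2 + 16*m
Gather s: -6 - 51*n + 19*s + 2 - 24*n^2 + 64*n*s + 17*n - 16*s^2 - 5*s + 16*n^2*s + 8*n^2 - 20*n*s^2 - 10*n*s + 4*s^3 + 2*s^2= -16*n^2 - 34*n + 4*s^3 + s^2*(-20*n - 14) + s*(16*n^2 + 54*n + 14) - 4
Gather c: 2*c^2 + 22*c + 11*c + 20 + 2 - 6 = 2*c^2 + 33*c + 16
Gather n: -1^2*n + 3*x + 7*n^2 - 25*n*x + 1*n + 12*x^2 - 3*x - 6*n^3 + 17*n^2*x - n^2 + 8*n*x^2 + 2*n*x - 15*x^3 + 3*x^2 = -6*n^3 + n^2*(17*x + 6) + n*(8*x^2 - 23*x) - 15*x^3 + 15*x^2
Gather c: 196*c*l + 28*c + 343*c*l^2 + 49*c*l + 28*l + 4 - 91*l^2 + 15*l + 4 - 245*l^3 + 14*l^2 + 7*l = c*(343*l^2 + 245*l + 28) - 245*l^3 - 77*l^2 + 50*l + 8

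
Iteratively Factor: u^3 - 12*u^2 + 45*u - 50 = (u - 5)*(u^2 - 7*u + 10) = (u - 5)*(u - 2)*(u - 5)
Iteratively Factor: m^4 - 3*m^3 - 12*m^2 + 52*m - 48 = (m + 4)*(m^3 - 7*m^2 + 16*m - 12) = (m - 3)*(m + 4)*(m^2 - 4*m + 4) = (m - 3)*(m - 2)*(m + 4)*(m - 2)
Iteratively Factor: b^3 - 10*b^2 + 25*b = (b - 5)*(b^2 - 5*b) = b*(b - 5)*(b - 5)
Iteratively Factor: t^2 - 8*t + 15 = (t - 3)*(t - 5)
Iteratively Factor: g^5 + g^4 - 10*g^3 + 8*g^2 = (g)*(g^4 + g^3 - 10*g^2 + 8*g) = g*(g - 2)*(g^3 + 3*g^2 - 4*g) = g*(g - 2)*(g - 1)*(g^2 + 4*g) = g^2*(g - 2)*(g - 1)*(g + 4)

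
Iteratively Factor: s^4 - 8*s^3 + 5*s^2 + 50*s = (s + 2)*(s^3 - 10*s^2 + 25*s) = s*(s + 2)*(s^2 - 10*s + 25) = s*(s - 5)*(s + 2)*(s - 5)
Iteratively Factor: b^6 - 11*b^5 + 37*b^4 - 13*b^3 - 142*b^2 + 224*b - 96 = (b - 4)*(b^5 - 7*b^4 + 9*b^3 + 23*b^2 - 50*b + 24) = (b - 4)*(b - 1)*(b^4 - 6*b^3 + 3*b^2 + 26*b - 24) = (b - 4)*(b - 1)^2*(b^3 - 5*b^2 - 2*b + 24) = (b - 4)*(b - 1)^2*(b + 2)*(b^2 - 7*b + 12) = (b - 4)^2*(b - 1)^2*(b + 2)*(b - 3)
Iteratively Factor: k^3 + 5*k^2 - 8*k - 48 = (k - 3)*(k^2 + 8*k + 16) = (k - 3)*(k + 4)*(k + 4)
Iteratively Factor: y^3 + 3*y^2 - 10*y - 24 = (y + 4)*(y^2 - y - 6) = (y - 3)*(y + 4)*(y + 2)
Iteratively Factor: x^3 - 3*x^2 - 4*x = (x - 4)*(x^2 + x) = (x - 4)*(x + 1)*(x)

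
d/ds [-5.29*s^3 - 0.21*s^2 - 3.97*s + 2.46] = -15.87*s^2 - 0.42*s - 3.97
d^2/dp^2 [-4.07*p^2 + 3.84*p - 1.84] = -8.14000000000000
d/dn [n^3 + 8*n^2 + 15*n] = 3*n^2 + 16*n + 15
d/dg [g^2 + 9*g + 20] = 2*g + 9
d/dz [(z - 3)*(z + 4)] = 2*z + 1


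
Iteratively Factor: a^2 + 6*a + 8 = (a + 2)*(a + 4)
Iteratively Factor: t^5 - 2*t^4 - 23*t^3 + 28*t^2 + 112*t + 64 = (t - 4)*(t^4 + 2*t^3 - 15*t^2 - 32*t - 16) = (t - 4)*(t + 1)*(t^3 + t^2 - 16*t - 16) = (t - 4)^2*(t + 1)*(t^2 + 5*t + 4) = (t - 4)^2*(t + 1)^2*(t + 4)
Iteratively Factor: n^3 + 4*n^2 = (n)*(n^2 + 4*n) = n*(n + 4)*(n)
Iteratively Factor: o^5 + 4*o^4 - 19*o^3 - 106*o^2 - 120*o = (o + 4)*(o^4 - 19*o^2 - 30*o) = (o + 2)*(o + 4)*(o^3 - 2*o^2 - 15*o) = o*(o + 2)*(o + 4)*(o^2 - 2*o - 15) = o*(o + 2)*(o + 3)*(o + 4)*(o - 5)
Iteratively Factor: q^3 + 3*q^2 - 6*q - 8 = (q + 1)*(q^2 + 2*q - 8) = (q - 2)*(q + 1)*(q + 4)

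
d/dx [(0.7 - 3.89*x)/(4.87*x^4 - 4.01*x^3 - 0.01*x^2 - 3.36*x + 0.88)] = (56.8329*x^4 - 44.8338*x^3 + 8.3821*x^2 + 0.0139999999999993*x - 1.0712)/(23.7169*x^8 - 39.0574*x^7 + 15.9827*x^6 - 32.6462*x^5 + 35.5185*x^4 - 6.9904*x^3 + 11.272*x^2 - 5.9136*x + 0.7744)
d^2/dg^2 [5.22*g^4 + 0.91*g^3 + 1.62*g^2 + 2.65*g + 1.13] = 62.64*g^2 + 5.46*g + 3.24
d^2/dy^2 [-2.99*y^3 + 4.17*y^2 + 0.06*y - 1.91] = 8.34 - 17.94*y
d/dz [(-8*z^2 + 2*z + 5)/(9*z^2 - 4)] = 2*(-9*z^2 - 13*z - 4)/(81*z^4 - 72*z^2 + 16)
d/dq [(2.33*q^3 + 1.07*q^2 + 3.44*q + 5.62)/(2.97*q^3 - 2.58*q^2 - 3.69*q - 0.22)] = (-9.1893*q^4 - 37.629*q^3 - 46.6851*q^2 + 28.5284*q + 19.981)/(8.8209*q^6 - 15.3252*q^5 - 15.2622*q^4 + 17.7336*q^3 + 14.7513*q^2 + 1.6236*q + 0.0484)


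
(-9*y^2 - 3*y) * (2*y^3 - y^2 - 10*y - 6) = -18*y^5 + 3*y^4 + 93*y^3 + 84*y^2 + 18*y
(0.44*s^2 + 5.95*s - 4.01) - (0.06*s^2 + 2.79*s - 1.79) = 0.38*s^2 + 3.16*s - 2.22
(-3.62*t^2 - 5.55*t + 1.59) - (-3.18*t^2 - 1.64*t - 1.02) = -0.44*t^2 - 3.91*t + 2.61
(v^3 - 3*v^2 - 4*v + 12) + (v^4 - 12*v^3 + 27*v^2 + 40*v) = v^4 - 11*v^3 + 24*v^2 + 36*v + 12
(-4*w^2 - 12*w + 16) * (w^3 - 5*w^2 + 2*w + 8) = -4*w^5 + 8*w^4 + 68*w^3 - 136*w^2 - 64*w + 128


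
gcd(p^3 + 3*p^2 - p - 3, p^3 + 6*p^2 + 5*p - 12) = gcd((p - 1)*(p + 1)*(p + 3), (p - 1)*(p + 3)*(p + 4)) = p^2 + 2*p - 3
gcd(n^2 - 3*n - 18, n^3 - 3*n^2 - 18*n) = n^2 - 3*n - 18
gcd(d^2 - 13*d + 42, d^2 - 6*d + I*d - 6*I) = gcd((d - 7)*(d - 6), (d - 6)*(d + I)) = d - 6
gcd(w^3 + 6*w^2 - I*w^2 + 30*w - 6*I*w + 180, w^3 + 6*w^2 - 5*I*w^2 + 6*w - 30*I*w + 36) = w^2 + w*(6 - 6*I) - 36*I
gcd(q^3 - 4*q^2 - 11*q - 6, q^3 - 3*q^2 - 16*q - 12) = q^2 - 5*q - 6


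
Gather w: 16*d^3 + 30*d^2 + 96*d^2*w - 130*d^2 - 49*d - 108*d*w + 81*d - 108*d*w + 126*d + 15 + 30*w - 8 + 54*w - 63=16*d^3 - 100*d^2 + 158*d + w*(96*d^2 - 216*d + 84) - 56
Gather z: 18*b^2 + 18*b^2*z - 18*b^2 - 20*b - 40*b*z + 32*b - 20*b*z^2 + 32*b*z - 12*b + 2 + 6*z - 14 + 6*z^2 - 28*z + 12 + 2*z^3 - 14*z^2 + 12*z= 2*z^3 + z^2*(-20*b - 8) + z*(18*b^2 - 8*b - 10)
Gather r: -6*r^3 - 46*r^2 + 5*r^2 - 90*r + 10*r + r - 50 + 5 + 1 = -6*r^3 - 41*r^2 - 79*r - 44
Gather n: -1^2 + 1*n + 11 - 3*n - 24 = -2*n - 14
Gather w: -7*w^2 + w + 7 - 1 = -7*w^2 + w + 6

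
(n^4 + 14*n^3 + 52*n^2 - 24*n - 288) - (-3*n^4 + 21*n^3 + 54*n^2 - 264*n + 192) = 4*n^4 - 7*n^3 - 2*n^2 + 240*n - 480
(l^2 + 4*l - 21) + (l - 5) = l^2 + 5*l - 26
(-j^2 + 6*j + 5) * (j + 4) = -j^3 + 2*j^2 + 29*j + 20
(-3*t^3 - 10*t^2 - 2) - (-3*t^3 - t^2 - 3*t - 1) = -9*t^2 + 3*t - 1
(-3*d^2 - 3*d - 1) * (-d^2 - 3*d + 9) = 3*d^4 + 12*d^3 - 17*d^2 - 24*d - 9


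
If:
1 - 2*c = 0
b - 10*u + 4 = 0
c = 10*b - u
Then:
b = 1/11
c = 1/2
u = 9/22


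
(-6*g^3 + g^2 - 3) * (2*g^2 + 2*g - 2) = -12*g^5 - 10*g^4 + 14*g^3 - 8*g^2 - 6*g + 6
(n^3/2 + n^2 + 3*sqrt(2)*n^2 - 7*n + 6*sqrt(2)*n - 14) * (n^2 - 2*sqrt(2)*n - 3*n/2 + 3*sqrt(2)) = n^5/2 + n^4/4 + 2*sqrt(2)*n^4 - 41*n^3/2 + sqrt(2)*n^3 - 19*n^2/2 + 8*sqrt(2)*n^2 + 7*sqrt(2)*n + 57*n - 42*sqrt(2)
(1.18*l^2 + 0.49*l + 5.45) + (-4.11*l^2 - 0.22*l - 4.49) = -2.93*l^2 + 0.27*l + 0.96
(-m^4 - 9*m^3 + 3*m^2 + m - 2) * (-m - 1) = m^5 + 10*m^4 + 6*m^3 - 4*m^2 + m + 2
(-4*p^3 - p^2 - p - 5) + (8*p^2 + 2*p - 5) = -4*p^3 + 7*p^2 + p - 10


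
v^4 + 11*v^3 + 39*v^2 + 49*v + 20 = (v + 1)^2*(v + 4)*(v + 5)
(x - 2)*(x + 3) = x^2 + x - 6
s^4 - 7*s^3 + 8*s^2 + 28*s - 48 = (s - 4)*(s - 3)*(s - 2)*(s + 2)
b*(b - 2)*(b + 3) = b^3 + b^2 - 6*b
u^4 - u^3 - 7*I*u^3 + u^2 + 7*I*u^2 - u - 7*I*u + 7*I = (u - 1)*(u - 7*I)*(u - I)*(u + I)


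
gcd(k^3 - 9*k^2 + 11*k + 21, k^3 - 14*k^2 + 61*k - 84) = k^2 - 10*k + 21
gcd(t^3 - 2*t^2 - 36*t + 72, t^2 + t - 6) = t - 2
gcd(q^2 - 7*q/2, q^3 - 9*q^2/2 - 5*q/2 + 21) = q - 7/2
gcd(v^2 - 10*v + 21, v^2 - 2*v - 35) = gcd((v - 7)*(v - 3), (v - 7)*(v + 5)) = v - 7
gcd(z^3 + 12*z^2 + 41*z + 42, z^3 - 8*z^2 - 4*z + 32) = z + 2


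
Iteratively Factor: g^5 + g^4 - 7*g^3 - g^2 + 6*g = (g + 1)*(g^4 - 7*g^2 + 6*g) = (g + 1)*(g + 3)*(g^3 - 3*g^2 + 2*g) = g*(g + 1)*(g + 3)*(g^2 - 3*g + 2) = g*(g - 2)*(g + 1)*(g + 3)*(g - 1)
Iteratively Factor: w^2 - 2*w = (w)*(w - 2)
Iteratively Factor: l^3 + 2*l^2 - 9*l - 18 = (l + 2)*(l^2 - 9) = (l + 2)*(l + 3)*(l - 3)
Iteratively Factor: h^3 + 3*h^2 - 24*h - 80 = (h - 5)*(h^2 + 8*h + 16) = (h - 5)*(h + 4)*(h + 4)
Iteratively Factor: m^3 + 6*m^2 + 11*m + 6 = (m + 3)*(m^2 + 3*m + 2) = (m + 1)*(m + 3)*(m + 2)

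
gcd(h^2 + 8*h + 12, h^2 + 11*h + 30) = h + 6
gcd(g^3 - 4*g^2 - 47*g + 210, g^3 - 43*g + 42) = g^2 + g - 42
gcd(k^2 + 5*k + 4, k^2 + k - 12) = k + 4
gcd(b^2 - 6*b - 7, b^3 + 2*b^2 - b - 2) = b + 1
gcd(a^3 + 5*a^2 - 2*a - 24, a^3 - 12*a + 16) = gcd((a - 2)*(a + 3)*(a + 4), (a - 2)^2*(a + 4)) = a^2 + 2*a - 8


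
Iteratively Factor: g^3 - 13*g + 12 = (g - 3)*(g^2 + 3*g - 4) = (g - 3)*(g + 4)*(g - 1)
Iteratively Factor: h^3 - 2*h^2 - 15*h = (h)*(h^2 - 2*h - 15) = h*(h + 3)*(h - 5)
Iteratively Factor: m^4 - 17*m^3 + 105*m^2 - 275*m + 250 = (m - 2)*(m^3 - 15*m^2 + 75*m - 125) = (m - 5)*(m - 2)*(m^2 - 10*m + 25) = (m - 5)^2*(m - 2)*(m - 5)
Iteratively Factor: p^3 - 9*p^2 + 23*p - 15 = (p - 5)*(p^2 - 4*p + 3) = (p - 5)*(p - 1)*(p - 3)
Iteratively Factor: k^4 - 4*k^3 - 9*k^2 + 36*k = (k)*(k^3 - 4*k^2 - 9*k + 36) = k*(k + 3)*(k^2 - 7*k + 12) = k*(k - 4)*(k + 3)*(k - 3)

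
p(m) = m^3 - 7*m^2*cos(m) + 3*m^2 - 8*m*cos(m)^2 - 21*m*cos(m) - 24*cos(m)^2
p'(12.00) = -445.94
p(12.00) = 1011.29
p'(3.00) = 103.90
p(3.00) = 131.69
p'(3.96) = 34.01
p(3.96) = 214.99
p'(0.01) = -28.59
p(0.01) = -24.29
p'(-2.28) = 5.82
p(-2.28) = -6.18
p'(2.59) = 91.82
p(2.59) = 91.38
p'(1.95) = 75.42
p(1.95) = 38.41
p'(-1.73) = 16.25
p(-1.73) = 1.11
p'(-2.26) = 6.61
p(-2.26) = -6.06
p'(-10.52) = 750.69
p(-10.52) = -566.09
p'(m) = 7*m^2*sin(m) + 3*m^2 + 16*m*sin(m)*cos(m) + 21*m*sin(m) - 14*m*cos(m) + 6*m + 48*sin(m)*cos(m) - 8*cos(m)^2 - 21*cos(m)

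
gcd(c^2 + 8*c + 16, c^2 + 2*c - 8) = c + 4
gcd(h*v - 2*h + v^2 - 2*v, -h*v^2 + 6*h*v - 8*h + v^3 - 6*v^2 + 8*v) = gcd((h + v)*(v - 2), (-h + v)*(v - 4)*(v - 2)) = v - 2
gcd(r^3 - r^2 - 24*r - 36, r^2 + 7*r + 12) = r + 3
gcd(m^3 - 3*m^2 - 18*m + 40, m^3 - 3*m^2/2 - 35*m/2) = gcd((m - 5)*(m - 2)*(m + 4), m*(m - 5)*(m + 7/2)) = m - 5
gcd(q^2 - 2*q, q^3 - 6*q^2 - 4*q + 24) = q - 2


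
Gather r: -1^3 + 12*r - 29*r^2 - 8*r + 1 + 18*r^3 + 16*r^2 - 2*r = 18*r^3 - 13*r^2 + 2*r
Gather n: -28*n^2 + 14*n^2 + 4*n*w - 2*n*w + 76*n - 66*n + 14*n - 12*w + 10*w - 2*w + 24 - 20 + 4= -14*n^2 + n*(2*w + 24) - 4*w + 8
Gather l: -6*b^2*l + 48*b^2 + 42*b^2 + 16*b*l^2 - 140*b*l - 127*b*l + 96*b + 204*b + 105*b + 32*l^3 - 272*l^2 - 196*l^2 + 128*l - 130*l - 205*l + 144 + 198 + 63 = 90*b^2 + 405*b + 32*l^3 + l^2*(16*b - 468) + l*(-6*b^2 - 267*b - 207) + 405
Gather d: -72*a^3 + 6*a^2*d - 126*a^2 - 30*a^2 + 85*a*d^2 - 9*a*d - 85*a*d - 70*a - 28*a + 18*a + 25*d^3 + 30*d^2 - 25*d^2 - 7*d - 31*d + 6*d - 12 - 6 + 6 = -72*a^3 - 156*a^2 - 80*a + 25*d^3 + d^2*(85*a + 5) + d*(6*a^2 - 94*a - 32) - 12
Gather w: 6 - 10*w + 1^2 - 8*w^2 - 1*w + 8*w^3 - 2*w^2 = 8*w^3 - 10*w^2 - 11*w + 7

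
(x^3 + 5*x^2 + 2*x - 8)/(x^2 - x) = x + 6 + 8/x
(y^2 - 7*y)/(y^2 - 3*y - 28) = y/(y + 4)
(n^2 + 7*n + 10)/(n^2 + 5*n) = (n + 2)/n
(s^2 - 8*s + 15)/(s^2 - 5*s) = (s - 3)/s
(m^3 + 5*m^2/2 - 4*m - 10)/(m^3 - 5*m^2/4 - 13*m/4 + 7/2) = 2*(2*m^2 + 9*m + 10)/(4*m^2 + 3*m - 7)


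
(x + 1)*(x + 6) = x^2 + 7*x + 6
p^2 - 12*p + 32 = (p - 8)*(p - 4)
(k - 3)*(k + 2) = k^2 - k - 6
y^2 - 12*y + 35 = (y - 7)*(y - 5)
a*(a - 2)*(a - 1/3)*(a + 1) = a^4 - 4*a^3/3 - 5*a^2/3 + 2*a/3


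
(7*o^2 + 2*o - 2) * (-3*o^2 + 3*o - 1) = -21*o^4 + 15*o^3 + 5*o^2 - 8*o + 2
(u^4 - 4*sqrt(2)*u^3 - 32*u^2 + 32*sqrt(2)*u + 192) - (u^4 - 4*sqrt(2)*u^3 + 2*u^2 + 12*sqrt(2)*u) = -34*u^2 + 20*sqrt(2)*u + 192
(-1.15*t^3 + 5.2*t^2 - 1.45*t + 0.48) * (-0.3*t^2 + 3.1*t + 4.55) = 0.345*t^5 - 5.125*t^4 + 11.3225*t^3 + 19.021*t^2 - 5.1095*t + 2.184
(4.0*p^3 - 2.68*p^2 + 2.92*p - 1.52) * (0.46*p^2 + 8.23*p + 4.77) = 1.84*p^5 + 31.6872*p^4 - 1.63320000000001*p^3 + 10.5488*p^2 + 1.4188*p - 7.2504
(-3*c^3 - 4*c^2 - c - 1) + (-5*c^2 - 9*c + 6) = -3*c^3 - 9*c^2 - 10*c + 5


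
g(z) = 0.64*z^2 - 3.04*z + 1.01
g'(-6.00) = -10.72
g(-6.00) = 42.29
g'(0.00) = -3.04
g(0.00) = 1.01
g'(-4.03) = -8.20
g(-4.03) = 23.66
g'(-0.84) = -4.12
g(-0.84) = 4.02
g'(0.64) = -2.22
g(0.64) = -0.67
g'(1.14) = -1.58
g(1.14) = -1.62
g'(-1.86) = -5.42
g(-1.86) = 8.88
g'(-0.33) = -3.46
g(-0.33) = 2.08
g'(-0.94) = -4.24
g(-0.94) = 4.43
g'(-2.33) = -6.02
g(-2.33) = 11.57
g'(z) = 1.28*z - 3.04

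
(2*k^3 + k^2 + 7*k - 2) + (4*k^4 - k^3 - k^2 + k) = 4*k^4 + k^3 + 8*k - 2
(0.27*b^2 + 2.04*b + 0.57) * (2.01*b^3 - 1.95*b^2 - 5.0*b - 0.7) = 0.5427*b^5 + 3.5739*b^4 - 4.1823*b^3 - 11.5005*b^2 - 4.278*b - 0.399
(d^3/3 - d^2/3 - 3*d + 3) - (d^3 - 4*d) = -2*d^3/3 - d^2/3 + d + 3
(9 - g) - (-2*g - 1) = g + 10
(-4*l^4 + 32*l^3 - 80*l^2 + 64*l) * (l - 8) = -4*l^5 + 64*l^4 - 336*l^3 + 704*l^2 - 512*l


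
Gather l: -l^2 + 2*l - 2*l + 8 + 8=16 - l^2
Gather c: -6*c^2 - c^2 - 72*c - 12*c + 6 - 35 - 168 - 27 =-7*c^2 - 84*c - 224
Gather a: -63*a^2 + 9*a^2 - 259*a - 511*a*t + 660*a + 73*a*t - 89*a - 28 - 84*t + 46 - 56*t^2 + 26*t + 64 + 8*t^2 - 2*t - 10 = -54*a^2 + a*(312 - 438*t) - 48*t^2 - 60*t + 72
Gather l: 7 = 7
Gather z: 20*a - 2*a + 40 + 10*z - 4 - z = 18*a + 9*z + 36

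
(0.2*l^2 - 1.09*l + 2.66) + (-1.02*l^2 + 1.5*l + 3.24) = -0.82*l^2 + 0.41*l + 5.9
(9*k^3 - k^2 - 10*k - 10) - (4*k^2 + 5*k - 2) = 9*k^3 - 5*k^2 - 15*k - 8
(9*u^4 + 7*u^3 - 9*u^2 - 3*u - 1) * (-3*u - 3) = -27*u^5 - 48*u^4 + 6*u^3 + 36*u^2 + 12*u + 3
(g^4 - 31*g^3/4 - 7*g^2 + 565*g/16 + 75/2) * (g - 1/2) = g^5 - 33*g^4/4 - 25*g^3/8 + 621*g^2/16 + 635*g/32 - 75/4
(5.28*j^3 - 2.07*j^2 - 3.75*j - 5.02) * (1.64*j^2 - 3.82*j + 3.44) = 8.6592*j^5 - 23.5644*j^4 + 19.9206*j^3 - 1.0286*j^2 + 6.2764*j - 17.2688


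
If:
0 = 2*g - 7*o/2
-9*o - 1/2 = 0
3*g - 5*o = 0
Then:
No Solution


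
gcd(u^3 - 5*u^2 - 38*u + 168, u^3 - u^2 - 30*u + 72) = u^2 + 2*u - 24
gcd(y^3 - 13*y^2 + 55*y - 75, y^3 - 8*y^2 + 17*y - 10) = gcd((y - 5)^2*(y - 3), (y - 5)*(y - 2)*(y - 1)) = y - 5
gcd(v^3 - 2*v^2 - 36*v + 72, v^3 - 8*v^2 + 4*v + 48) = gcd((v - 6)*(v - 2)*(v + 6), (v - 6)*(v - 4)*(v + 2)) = v - 6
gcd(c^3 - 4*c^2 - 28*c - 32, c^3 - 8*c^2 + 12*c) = 1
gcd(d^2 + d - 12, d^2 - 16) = d + 4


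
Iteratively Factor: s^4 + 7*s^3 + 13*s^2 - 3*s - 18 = (s + 2)*(s^3 + 5*s^2 + 3*s - 9) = (s + 2)*(s + 3)*(s^2 + 2*s - 3) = (s + 2)*(s + 3)^2*(s - 1)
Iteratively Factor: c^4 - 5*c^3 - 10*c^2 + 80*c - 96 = (c - 4)*(c^3 - c^2 - 14*c + 24) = (c - 4)*(c + 4)*(c^2 - 5*c + 6) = (c - 4)*(c - 3)*(c + 4)*(c - 2)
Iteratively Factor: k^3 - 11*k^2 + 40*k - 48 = (k - 3)*(k^2 - 8*k + 16) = (k - 4)*(k - 3)*(k - 4)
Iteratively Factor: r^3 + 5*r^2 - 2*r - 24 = (r + 4)*(r^2 + r - 6) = (r + 3)*(r + 4)*(r - 2)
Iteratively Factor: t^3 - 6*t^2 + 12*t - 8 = (t - 2)*(t^2 - 4*t + 4) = (t - 2)^2*(t - 2)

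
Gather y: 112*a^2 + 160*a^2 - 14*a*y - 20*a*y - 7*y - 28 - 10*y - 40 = 272*a^2 + y*(-34*a - 17) - 68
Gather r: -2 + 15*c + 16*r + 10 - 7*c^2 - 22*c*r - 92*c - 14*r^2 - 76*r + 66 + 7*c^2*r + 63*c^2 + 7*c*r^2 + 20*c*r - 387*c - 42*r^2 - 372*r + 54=56*c^2 - 464*c + r^2*(7*c - 56) + r*(7*c^2 - 2*c - 432) + 128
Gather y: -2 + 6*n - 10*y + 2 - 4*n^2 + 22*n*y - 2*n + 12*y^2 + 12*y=-4*n^2 + 4*n + 12*y^2 + y*(22*n + 2)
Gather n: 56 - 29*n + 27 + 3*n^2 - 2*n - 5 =3*n^2 - 31*n + 78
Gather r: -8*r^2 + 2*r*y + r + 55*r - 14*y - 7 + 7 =-8*r^2 + r*(2*y + 56) - 14*y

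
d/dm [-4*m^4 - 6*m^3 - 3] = m^2*(-16*m - 18)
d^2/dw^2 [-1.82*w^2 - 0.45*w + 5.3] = -3.64000000000000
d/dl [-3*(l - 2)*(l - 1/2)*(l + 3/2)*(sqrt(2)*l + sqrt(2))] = 3*sqrt(2)*(-16*l^3 + 30*l + 5)/4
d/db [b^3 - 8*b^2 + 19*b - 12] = 3*b^2 - 16*b + 19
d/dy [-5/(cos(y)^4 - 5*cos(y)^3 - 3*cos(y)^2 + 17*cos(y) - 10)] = 5*(4*sin(y)^2 + 11*cos(y) + 13)*sin(y)/((cos(y) - 1)^3*(sin(y)^2 + 3*cos(y) + 9)^2)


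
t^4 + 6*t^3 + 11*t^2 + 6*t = t*(t + 1)*(t + 2)*(t + 3)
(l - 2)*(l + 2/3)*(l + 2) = l^3 + 2*l^2/3 - 4*l - 8/3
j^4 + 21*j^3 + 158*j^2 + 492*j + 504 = (j + 2)*(j + 6)^2*(j + 7)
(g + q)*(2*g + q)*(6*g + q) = 12*g^3 + 20*g^2*q + 9*g*q^2 + q^3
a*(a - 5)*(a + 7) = a^3 + 2*a^2 - 35*a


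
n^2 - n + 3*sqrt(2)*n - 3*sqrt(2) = (n - 1)*(n + 3*sqrt(2))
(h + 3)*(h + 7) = h^2 + 10*h + 21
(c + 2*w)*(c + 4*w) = c^2 + 6*c*w + 8*w^2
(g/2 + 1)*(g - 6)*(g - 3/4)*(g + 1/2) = g^4/2 - 17*g^3/8 - 91*g^2/16 + 9*g/4 + 9/4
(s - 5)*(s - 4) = s^2 - 9*s + 20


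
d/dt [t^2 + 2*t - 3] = 2*t + 2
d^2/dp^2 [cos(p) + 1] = -cos(p)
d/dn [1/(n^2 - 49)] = -2*n/(n^2 - 49)^2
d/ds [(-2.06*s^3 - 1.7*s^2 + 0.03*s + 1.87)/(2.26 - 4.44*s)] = (18.2928*s^3 - 6.4188*s^2 - 7.684*s + 8.3706)/(19.7136*s^2 - 20.0688*s + 5.1076)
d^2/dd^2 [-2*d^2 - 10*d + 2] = -4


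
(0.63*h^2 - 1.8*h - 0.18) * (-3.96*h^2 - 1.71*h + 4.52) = -2.4948*h^4 + 6.0507*h^3 + 6.6384*h^2 - 7.8282*h - 0.8136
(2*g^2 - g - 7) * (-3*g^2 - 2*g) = -6*g^4 - g^3 + 23*g^2 + 14*g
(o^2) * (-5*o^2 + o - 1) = -5*o^4 + o^3 - o^2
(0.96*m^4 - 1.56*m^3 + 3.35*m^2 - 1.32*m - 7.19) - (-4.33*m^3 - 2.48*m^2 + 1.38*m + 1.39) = 0.96*m^4 + 2.77*m^3 + 5.83*m^2 - 2.7*m - 8.58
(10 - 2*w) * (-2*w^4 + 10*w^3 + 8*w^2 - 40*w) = 4*w^5 - 40*w^4 + 84*w^3 + 160*w^2 - 400*w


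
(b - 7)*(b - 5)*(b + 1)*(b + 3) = b^4 - 8*b^3 - 10*b^2 + 104*b + 105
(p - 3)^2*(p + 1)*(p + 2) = p^4 - 3*p^3 - 7*p^2 + 15*p + 18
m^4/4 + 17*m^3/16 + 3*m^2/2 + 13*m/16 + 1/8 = (m/4 + 1/4)*(m + 1/4)*(m + 1)*(m + 2)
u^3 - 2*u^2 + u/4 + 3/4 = (u - 3/2)*(u - 1)*(u + 1/2)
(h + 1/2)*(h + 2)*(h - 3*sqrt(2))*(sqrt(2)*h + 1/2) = sqrt(2)*h^4 - 11*h^3/2 + 5*sqrt(2)*h^3/2 - 55*h^2/4 - sqrt(2)*h^2/2 - 11*h/2 - 15*sqrt(2)*h/4 - 3*sqrt(2)/2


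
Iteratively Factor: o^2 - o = (o - 1)*(o)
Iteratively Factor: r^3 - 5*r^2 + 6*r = (r - 2)*(r^2 - 3*r) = r*(r - 2)*(r - 3)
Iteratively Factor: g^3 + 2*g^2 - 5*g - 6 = (g + 1)*(g^2 + g - 6) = (g + 1)*(g + 3)*(g - 2)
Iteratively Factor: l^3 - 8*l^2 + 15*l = (l - 5)*(l^2 - 3*l) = l*(l - 5)*(l - 3)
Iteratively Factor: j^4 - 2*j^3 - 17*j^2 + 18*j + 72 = (j + 3)*(j^3 - 5*j^2 - 2*j + 24) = (j + 2)*(j + 3)*(j^2 - 7*j + 12) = (j - 3)*(j + 2)*(j + 3)*(j - 4)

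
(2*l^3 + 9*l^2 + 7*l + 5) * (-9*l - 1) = -18*l^4 - 83*l^3 - 72*l^2 - 52*l - 5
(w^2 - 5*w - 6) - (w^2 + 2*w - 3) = -7*w - 3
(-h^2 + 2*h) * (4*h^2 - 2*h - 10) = -4*h^4 + 10*h^3 + 6*h^2 - 20*h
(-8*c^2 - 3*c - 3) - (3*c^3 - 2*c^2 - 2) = -3*c^3 - 6*c^2 - 3*c - 1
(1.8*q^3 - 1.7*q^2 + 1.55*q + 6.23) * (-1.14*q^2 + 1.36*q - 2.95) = -2.052*q^5 + 4.386*q^4 - 9.389*q^3 + 0.0208000000000013*q^2 + 3.9003*q - 18.3785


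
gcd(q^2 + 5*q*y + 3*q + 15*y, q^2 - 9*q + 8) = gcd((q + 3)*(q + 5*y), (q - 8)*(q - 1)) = 1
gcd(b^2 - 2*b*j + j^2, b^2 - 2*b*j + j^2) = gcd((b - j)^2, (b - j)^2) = b^2 - 2*b*j + j^2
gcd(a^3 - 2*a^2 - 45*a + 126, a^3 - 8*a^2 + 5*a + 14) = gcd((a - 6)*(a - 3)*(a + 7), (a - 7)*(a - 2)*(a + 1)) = 1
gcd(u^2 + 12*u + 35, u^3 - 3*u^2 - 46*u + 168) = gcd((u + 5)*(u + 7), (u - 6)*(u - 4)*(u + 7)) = u + 7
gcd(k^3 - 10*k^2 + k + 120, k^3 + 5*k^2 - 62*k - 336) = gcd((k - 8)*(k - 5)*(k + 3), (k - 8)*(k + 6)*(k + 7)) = k - 8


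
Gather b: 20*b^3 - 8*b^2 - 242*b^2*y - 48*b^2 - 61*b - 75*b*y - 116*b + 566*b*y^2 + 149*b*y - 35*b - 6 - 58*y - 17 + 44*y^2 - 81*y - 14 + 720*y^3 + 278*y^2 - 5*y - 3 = 20*b^3 + b^2*(-242*y - 56) + b*(566*y^2 + 74*y - 212) + 720*y^3 + 322*y^2 - 144*y - 40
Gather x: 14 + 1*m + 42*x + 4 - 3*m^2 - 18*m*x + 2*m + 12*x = -3*m^2 + 3*m + x*(54 - 18*m) + 18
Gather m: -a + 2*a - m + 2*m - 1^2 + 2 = a + m + 1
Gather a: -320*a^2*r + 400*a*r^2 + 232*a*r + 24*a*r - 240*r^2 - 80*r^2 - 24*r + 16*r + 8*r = -320*a^2*r + a*(400*r^2 + 256*r) - 320*r^2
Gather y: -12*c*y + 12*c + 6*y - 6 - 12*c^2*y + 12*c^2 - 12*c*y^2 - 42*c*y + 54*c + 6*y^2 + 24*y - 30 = 12*c^2 + 66*c + y^2*(6 - 12*c) + y*(-12*c^2 - 54*c + 30) - 36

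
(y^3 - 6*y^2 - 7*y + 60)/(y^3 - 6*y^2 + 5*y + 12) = (y^2 - 2*y - 15)/(y^2 - 2*y - 3)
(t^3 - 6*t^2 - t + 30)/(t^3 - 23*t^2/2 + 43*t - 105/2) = 2*(t + 2)/(2*t - 7)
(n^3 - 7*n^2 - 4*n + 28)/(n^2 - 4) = n - 7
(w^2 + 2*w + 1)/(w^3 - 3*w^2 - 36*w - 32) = (w + 1)/(w^2 - 4*w - 32)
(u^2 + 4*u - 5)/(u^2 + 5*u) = (u - 1)/u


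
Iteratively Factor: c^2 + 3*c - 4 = (c - 1)*(c + 4)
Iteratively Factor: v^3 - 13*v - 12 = (v + 1)*(v^2 - v - 12) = (v - 4)*(v + 1)*(v + 3)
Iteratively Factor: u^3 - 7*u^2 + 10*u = (u - 2)*(u^2 - 5*u) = (u - 5)*(u - 2)*(u)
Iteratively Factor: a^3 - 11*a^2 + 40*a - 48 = (a - 4)*(a^2 - 7*a + 12) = (a - 4)*(a - 3)*(a - 4)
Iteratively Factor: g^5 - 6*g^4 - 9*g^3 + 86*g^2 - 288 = (g - 4)*(g^4 - 2*g^3 - 17*g^2 + 18*g + 72) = (g - 4)*(g + 2)*(g^3 - 4*g^2 - 9*g + 36) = (g - 4)*(g - 3)*(g + 2)*(g^2 - g - 12) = (g - 4)*(g - 3)*(g + 2)*(g + 3)*(g - 4)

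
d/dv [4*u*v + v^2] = 4*u + 2*v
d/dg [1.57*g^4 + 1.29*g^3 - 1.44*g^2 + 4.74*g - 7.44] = 6.28*g^3 + 3.87*g^2 - 2.88*g + 4.74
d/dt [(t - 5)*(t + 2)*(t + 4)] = 3*t^2 + 2*t - 22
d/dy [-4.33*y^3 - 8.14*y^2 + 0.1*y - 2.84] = -12.99*y^2 - 16.28*y + 0.1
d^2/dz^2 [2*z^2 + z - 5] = 4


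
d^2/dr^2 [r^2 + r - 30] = 2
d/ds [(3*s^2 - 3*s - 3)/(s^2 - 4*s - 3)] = 3*(-3*s^2 - 4*s - 1)/(s^4 - 8*s^3 + 10*s^2 + 24*s + 9)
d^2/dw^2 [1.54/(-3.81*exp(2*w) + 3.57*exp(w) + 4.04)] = (1.54*(7.62*exp(w) - 3.57)*(15.24*exp(w) - 7.14)*exp(w) + (23.4696*exp(w) - 5.4978)*(-3.81*exp(2*w) + 3.57*exp(w) + 4.04))*exp(w)/(-3.81*exp(2*w) + 3.57*exp(w) + 4.04)^3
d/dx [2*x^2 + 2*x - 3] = 4*x + 2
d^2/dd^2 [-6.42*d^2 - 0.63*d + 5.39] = -12.8400000000000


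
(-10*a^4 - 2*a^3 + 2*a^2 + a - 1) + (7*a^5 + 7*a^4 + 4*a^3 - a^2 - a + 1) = 7*a^5 - 3*a^4 + 2*a^3 + a^2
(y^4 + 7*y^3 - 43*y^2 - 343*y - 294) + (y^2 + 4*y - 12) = y^4 + 7*y^3 - 42*y^2 - 339*y - 306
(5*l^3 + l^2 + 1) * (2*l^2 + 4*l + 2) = 10*l^5 + 22*l^4 + 14*l^3 + 4*l^2 + 4*l + 2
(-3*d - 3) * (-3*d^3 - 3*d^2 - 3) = 9*d^4 + 18*d^3 + 9*d^2 + 9*d + 9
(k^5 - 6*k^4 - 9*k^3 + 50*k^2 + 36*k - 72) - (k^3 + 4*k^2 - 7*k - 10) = k^5 - 6*k^4 - 10*k^3 + 46*k^2 + 43*k - 62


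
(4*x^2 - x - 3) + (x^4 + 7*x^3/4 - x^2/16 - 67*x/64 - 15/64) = x^4 + 7*x^3/4 + 63*x^2/16 - 131*x/64 - 207/64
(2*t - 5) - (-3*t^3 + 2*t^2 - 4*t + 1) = 3*t^3 - 2*t^2 + 6*t - 6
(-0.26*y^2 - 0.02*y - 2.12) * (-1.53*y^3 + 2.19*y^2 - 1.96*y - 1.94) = 0.3978*y^5 - 0.5388*y^4 + 3.7094*y^3 - 4.0992*y^2 + 4.194*y + 4.1128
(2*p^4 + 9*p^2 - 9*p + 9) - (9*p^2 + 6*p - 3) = 2*p^4 - 15*p + 12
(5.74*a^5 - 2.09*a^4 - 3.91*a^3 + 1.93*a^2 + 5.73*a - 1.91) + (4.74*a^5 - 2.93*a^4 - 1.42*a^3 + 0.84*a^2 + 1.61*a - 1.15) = 10.48*a^5 - 5.02*a^4 - 5.33*a^3 + 2.77*a^2 + 7.34*a - 3.06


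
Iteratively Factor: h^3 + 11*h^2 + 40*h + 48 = (h + 3)*(h^2 + 8*h + 16) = (h + 3)*(h + 4)*(h + 4)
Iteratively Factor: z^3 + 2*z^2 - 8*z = (z + 4)*(z^2 - 2*z) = (z - 2)*(z + 4)*(z)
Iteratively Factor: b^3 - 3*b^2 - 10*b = (b + 2)*(b^2 - 5*b) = b*(b + 2)*(b - 5)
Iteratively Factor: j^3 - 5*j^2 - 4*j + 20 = (j + 2)*(j^2 - 7*j + 10) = (j - 5)*(j + 2)*(j - 2)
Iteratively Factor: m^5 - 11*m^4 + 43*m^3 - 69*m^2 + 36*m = (m - 3)*(m^4 - 8*m^3 + 19*m^2 - 12*m) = (m - 4)*(m - 3)*(m^3 - 4*m^2 + 3*m) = (m - 4)*(m - 3)*(m - 1)*(m^2 - 3*m) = m*(m - 4)*(m - 3)*(m - 1)*(m - 3)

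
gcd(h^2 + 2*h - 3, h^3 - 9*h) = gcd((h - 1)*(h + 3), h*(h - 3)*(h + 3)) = h + 3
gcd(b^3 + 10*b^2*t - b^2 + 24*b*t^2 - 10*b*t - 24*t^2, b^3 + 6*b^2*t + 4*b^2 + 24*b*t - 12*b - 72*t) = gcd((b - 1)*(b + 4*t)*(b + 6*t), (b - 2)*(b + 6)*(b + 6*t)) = b + 6*t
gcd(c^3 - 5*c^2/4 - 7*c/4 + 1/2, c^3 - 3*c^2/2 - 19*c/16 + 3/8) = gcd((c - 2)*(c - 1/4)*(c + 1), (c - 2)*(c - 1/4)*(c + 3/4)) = c^2 - 9*c/4 + 1/2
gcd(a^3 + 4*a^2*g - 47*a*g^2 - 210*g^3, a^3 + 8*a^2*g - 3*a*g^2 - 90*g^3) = a^2 + 11*a*g + 30*g^2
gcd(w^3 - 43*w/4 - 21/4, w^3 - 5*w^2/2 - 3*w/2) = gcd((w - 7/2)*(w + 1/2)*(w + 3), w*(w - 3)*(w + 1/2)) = w + 1/2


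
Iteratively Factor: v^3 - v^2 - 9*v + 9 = (v - 3)*(v^2 + 2*v - 3) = (v - 3)*(v - 1)*(v + 3)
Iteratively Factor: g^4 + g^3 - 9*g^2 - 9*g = (g + 3)*(g^3 - 2*g^2 - 3*g) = g*(g + 3)*(g^2 - 2*g - 3) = g*(g + 1)*(g + 3)*(g - 3)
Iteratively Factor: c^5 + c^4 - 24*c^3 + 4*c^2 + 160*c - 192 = (c + 4)*(c^4 - 3*c^3 - 12*c^2 + 52*c - 48) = (c + 4)^2*(c^3 - 7*c^2 + 16*c - 12) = (c - 2)*(c + 4)^2*(c^2 - 5*c + 6) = (c - 2)^2*(c + 4)^2*(c - 3)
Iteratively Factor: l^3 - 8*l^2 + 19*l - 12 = (l - 1)*(l^2 - 7*l + 12) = (l - 4)*(l - 1)*(l - 3)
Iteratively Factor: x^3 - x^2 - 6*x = (x - 3)*(x^2 + 2*x) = (x - 3)*(x + 2)*(x)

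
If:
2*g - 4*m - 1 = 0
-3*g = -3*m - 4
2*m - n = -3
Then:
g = 13/6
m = 5/6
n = 14/3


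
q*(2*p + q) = 2*p*q + q^2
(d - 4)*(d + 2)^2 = d^3 - 12*d - 16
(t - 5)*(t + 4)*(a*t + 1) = a*t^3 - a*t^2 - 20*a*t + t^2 - t - 20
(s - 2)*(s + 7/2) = s^2 + 3*s/2 - 7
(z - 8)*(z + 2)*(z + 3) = z^3 - 3*z^2 - 34*z - 48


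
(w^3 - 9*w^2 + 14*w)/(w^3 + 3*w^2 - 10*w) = (w - 7)/(w + 5)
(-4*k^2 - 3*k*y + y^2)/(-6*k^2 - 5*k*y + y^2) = (-4*k + y)/(-6*k + y)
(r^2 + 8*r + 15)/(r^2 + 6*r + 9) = (r + 5)/(r + 3)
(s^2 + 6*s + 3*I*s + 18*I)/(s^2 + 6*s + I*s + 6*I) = (s + 3*I)/(s + I)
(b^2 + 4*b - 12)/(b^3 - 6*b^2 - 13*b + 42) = (b + 6)/(b^2 - 4*b - 21)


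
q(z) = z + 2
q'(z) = 1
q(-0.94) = 1.06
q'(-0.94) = 1.00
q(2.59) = 4.59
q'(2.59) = 1.00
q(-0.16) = 1.84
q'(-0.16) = 1.00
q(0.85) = 2.85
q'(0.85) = 1.00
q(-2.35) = -0.35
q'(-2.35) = 1.00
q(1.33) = 3.33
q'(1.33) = 1.00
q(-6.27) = -4.27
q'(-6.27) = 1.00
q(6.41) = 8.41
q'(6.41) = 1.00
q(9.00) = 11.00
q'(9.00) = 1.00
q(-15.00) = -13.00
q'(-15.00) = 1.00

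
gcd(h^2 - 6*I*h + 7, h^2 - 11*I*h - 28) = h - 7*I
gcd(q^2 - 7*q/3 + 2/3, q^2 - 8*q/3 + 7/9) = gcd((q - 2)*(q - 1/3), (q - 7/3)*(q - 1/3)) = q - 1/3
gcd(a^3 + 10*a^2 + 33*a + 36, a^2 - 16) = a + 4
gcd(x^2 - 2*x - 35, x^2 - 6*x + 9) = 1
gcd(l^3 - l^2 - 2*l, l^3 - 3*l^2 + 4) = l^2 - l - 2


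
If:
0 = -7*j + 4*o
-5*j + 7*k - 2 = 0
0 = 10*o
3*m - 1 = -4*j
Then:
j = 0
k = 2/7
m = 1/3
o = 0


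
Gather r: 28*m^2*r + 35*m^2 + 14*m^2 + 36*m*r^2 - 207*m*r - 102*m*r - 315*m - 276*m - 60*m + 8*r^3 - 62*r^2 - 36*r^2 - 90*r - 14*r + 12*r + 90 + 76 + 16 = 49*m^2 - 651*m + 8*r^3 + r^2*(36*m - 98) + r*(28*m^2 - 309*m - 92) + 182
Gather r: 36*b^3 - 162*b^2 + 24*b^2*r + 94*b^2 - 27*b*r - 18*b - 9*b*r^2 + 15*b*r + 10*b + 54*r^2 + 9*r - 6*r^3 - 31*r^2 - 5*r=36*b^3 - 68*b^2 - 8*b - 6*r^3 + r^2*(23 - 9*b) + r*(24*b^2 - 12*b + 4)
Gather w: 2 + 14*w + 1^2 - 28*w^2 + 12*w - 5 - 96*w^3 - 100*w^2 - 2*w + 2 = -96*w^3 - 128*w^2 + 24*w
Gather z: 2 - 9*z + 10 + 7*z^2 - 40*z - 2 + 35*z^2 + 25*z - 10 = 42*z^2 - 24*z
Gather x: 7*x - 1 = 7*x - 1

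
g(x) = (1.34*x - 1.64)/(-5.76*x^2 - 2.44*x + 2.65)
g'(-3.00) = 0.07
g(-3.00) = 0.14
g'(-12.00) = 0.00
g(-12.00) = 0.02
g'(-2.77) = 0.09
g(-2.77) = 0.15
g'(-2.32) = 0.16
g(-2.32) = 0.21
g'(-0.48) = 1.67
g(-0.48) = -0.92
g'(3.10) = 0.00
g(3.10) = -0.04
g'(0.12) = -0.50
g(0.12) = -0.65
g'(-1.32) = 2.19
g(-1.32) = 0.82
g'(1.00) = -0.38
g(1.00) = 0.05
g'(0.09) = -0.37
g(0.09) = -0.64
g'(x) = (1.34*x - 1.64)*(11.52*x + 2.44)/(-5.76*x^2 - 2.44*x + 2.65)^2 + 1.34/(-5.76*x^2 - 2.44*x + 2.65) = (7.7184*x^2 - 18.8928*x - 0.4506)/(33.1776*x^4 + 28.1088*x^3 - 24.5744*x^2 - 12.932*x + 7.0225)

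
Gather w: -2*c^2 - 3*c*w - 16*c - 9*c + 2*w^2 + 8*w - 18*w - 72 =-2*c^2 - 25*c + 2*w^2 + w*(-3*c - 10) - 72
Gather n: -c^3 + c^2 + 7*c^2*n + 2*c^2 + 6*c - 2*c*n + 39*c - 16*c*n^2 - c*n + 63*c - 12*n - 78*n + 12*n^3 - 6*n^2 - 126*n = -c^3 + 3*c^2 + 108*c + 12*n^3 + n^2*(-16*c - 6) + n*(7*c^2 - 3*c - 216)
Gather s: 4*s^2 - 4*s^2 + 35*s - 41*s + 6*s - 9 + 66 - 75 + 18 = 0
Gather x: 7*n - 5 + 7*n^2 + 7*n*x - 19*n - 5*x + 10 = 7*n^2 - 12*n + x*(7*n - 5) + 5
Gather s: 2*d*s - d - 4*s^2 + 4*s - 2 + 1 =-d - 4*s^2 + s*(2*d + 4) - 1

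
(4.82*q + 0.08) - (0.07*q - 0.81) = 4.75*q + 0.89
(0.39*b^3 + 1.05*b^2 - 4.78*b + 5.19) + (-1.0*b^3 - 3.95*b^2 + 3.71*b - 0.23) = -0.61*b^3 - 2.9*b^2 - 1.07*b + 4.96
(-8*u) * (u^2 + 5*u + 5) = -8*u^3 - 40*u^2 - 40*u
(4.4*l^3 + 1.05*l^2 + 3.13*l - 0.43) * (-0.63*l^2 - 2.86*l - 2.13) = -2.772*l^5 - 13.2455*l^4 - 14.3469*l^3 - 10.9174*l^2 - 5.4371*l + 0.9159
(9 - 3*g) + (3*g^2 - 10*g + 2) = 3*g^2 - 13*g + 11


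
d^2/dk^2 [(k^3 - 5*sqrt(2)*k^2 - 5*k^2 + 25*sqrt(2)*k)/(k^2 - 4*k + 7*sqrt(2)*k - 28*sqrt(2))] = 8*(3*sqrt(2)*k^3 + 41*k^3 - 504*k^2 - 21*sqrt(2)*k^2 + 2226*k - 3360 + 490*sqrt(2))/(k^6 - 12*k^5 + 21*sqrt(2)*k^5 - 252*sqrt(2)*k^4 + 342*k^4 - 3592*k^3 + 1694*sqrt(2)*k^3 - 9576*sqrt(2)*k^2 + 14112*k^2 - 18816*k + 32928*sqrt(2)*k - 43904*sqrt(2))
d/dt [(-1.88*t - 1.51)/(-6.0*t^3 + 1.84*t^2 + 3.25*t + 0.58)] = (-22.56*t^3 - 23.7208*t^2 + 5.5568*t + 3.8171)/(36.0*t^6 - 22.08*t^5 - 35.6144*t^4 + 5.0*t^3 + 12.6969*t^2 + 3.77*t + 0.3364)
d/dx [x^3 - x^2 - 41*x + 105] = 3*x^2 - 2*x - 41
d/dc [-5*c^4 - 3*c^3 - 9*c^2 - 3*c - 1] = -20*c^3 - 9*c^2 - 18*c - 3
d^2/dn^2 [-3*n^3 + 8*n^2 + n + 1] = 16 - 18*n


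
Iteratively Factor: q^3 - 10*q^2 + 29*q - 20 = (q - 5)*(q^2 - 5*q + 4) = (q - 5)*(q - 4)*(q - 1)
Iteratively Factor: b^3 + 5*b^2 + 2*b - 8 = (b + 4)*(b^2 + b - 2) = (b - 1)*(b + 4)*(b + 2)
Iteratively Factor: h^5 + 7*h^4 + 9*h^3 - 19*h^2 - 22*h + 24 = (h + 2)*(h^4 + 5*h^3 - h^2 - 17*h + 12) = (h + 2)*(h + 4)*(h^3 + h^2 - 5*h + 3) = (h - 1)*(h + 2)*(h + 4)*(h^2 + 2*h - 3) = (h - 1)*(h + 2)*(h + 3)*(h + 4)*(h - 1)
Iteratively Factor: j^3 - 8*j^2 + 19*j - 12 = (j - 4)*(j^2 - 4*j + 3) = (j - 4)*(j - 1)*(j - 3)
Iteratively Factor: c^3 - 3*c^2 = (c)*(c^2 - 3*c) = c*(c - 3)*(c)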